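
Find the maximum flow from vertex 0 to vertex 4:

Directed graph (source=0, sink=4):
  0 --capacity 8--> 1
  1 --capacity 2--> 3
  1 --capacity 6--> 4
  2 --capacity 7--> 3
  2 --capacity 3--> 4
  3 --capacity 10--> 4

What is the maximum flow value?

Computing max flow:
  Flow on (0->1): 8/8
  Flow on (1->3): 2/2
  Flow on (1->4): 6/6
  Flow on (3->4): 2/10
Maximum flow = 8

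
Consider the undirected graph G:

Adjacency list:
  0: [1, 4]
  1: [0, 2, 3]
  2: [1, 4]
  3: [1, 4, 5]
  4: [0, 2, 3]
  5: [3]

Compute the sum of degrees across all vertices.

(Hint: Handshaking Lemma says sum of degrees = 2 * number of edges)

Count edges: 7 edges.
By Handshaking Lemma: sum of degrees = 2 * 7 = 14.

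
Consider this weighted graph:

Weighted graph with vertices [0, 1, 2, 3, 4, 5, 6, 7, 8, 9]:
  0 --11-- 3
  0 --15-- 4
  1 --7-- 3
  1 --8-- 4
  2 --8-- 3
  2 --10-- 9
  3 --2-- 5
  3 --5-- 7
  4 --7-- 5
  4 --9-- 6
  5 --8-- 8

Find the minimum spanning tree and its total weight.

Applying Kruskal's algorithm (sort edges by weight, add if no cycle):
  Add (3,5) w=2
  Add (3,7) w=5
  Add (1,3) w=7
  Add (4,5) w=7
  Skip (1,4) w=8 (creates cycle)
  Add (2,3) w=8
  Add (5,8) w=8
  Add (4,6) w=9
  Add (2,9) w=10
  Add (0,3) w=11
  Skip (0,4) w=15 (creates cycle)
MST weight = 67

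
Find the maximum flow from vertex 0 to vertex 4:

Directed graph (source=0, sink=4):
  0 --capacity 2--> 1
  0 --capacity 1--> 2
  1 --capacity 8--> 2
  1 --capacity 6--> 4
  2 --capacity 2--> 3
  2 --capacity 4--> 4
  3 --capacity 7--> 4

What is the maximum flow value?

Computing max flow:
  Flow on (0->1): 2/2
  Flow on (0->2): 1/1
  Flow on (1->4): 2/6
  Flow on (2->4): 1/4
Maximum flow = 3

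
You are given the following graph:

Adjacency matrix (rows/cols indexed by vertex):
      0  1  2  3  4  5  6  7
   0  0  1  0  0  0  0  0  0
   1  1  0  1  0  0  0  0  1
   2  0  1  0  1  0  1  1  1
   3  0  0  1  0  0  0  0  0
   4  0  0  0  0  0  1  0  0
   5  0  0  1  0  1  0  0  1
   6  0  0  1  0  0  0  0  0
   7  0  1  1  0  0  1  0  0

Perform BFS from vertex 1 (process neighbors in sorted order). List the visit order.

BFS from vertex 1 (neighbors processed in ascending order):
Visit order: 1, 0, 2, 7, 3, 5, 6, 4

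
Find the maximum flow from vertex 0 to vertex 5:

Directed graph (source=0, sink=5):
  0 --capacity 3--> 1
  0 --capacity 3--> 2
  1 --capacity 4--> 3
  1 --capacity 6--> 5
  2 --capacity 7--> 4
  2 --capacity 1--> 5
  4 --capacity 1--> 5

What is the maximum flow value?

Computing max flow:
  Flow on (0->1): 3/3
  Flow on (0->2): 2/3
  Flow on (1->5): 3/6
  Flow on (2->4): 1/7
  Flow on (2->5): 1/1
  Flow on (4->5): 1/1
Maximum flow = 5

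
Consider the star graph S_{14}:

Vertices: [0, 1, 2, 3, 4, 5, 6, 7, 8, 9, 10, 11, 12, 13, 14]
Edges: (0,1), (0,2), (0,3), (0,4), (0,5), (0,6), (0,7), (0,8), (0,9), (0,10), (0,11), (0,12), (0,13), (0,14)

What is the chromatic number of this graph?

S_{14} has one hub adjacent to 14 leaves; leaves are pairwise non-adjacent.
Color the hub 0 and every leaf 1.
Chromatic number = 2.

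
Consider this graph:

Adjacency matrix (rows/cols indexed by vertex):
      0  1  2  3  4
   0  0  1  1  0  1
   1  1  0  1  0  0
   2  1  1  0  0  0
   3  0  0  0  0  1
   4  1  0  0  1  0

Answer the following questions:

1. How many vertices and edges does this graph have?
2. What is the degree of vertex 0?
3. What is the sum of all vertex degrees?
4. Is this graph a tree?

Count: 5 vertices, 5 edges.
Vertex 0 has neighbors [1, 2, 4], degree = 3.
Handshaking lemma: 2 * 5 = 10.
A tree on 5 vertices has 4 edges. This graph has 5 edges (1 extra). Not a tree.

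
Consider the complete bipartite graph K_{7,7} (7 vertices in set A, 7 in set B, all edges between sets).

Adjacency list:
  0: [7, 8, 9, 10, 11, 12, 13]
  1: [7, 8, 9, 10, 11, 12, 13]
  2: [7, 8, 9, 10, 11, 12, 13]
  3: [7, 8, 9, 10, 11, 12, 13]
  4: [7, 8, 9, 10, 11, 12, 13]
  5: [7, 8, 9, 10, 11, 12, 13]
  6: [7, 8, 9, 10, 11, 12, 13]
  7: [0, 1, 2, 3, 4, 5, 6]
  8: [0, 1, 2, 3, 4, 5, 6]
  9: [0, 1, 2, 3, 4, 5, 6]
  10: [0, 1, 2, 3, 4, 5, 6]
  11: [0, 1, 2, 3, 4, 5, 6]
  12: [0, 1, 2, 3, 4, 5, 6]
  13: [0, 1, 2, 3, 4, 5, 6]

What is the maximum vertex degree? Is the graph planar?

Set-A vertices have degree 7; set-B vertices have degree 7. Maximum degree = max(7,7) = 7.
K_{7,7} contains K_{3,3} as a subgraph (since both sides have >= 3 vertices); by Kuratowski's theorem it is not planar.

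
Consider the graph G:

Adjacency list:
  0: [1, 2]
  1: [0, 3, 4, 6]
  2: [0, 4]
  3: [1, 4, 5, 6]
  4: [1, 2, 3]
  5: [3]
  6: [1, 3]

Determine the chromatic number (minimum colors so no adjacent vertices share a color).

The graph has a maximum clique of size 3 (lower bound on chromatic number).
A valid 3-coloring: {0: 1, 1: 0, 2: 0, 3: 1, 4: 2, 5: 0, 6: 2}.
Chromatic number = 3.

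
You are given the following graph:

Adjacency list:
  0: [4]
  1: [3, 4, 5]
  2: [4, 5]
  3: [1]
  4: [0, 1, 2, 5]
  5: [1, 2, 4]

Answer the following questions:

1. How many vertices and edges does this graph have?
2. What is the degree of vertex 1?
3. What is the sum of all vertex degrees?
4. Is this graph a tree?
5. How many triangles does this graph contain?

Count: 6 vertices, 7 edges.
Vertex 1 has neighbors [3, 4, 5], degree = 3.
Handshaking lemma: 2 * 7 = 14.
A tree on 6 vertices has 5 edges. This graph has 7 edges (2 extra). Not a tree.
Number of triangles = 2.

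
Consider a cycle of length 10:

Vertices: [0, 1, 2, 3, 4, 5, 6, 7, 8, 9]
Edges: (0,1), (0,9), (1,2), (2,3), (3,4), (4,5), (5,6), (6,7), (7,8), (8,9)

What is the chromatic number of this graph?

This is an even cycle (C_10). Even cycles are bipartite.
Chromatic number = 2.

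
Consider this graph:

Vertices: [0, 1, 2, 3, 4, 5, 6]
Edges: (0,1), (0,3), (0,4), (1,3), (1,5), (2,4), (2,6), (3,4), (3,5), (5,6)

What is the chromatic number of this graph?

The graph has a maximum clique of size 3 (lower bound on chromatic number).
A valid 3-coloring: {0: 1, 1: 2, 2: 0, 3: 0, 4: 2, 5: 1, 6: 2}.
Chromatic number = 3.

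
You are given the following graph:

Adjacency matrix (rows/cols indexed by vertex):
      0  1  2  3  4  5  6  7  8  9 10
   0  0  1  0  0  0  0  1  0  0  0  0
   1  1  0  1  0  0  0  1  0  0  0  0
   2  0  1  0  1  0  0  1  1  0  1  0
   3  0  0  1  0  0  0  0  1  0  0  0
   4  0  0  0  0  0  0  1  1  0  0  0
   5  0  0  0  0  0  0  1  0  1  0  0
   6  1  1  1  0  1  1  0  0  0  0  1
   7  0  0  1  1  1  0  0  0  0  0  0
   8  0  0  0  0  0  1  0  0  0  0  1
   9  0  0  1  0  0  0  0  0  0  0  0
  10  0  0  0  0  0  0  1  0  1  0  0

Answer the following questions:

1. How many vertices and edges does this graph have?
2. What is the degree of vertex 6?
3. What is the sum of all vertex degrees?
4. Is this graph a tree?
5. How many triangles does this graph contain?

Count: 11 vertices, 15 edges.
Vertex 6 has neighbors [0, 1, 2, 4, 5, 10], degree = 6.
Handshaking lemma: 2 * 15 = 30.
A tree on 11 vertices has 10 edges. This graph has 15 edges (5 extra). Not a tree.
Number of triangles = 3.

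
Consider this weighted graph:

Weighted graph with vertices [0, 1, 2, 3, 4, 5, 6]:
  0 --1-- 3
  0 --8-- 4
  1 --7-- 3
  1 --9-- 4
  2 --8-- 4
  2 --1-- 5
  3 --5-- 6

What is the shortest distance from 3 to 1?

Using Dijkstra's algorithm from vertex 3:
Shortest path: 3 -> 1
Total weight: 7 = 7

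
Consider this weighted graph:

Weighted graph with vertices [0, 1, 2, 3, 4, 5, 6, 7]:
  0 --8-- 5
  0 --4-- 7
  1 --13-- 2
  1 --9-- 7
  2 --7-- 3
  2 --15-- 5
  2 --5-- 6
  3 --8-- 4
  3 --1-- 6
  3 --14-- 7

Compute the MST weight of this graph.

Applying Kruskal's algorithm (sort edges by weight, add if no cycle):
  Add (3,6) w=1
  Add (0,7) w=4
  Add (2,6) w=5
  Skip (2,3) w=7 (creates cycle)
  Add (0,5) w=8
  Add (3,4) w=8
  Add (1,7) w=9
  Add (1,2) w=13
  Skip (3,7) w=14 (creates cycle)
  Skip (2,5) w=15 (creates cycle)
MST weight = 48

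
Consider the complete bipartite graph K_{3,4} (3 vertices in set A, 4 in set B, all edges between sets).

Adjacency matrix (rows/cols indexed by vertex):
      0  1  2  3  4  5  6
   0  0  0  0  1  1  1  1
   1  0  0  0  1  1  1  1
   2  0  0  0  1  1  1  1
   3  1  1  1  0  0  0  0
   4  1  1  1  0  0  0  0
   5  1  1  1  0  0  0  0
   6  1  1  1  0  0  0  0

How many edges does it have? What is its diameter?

K_{3,4} has 3 * 4 = 12 edges.
Any vertex reaches any opposite-side vertex in 1 step; same-side vertices reach in 2 steps via any opposite-side vertex.
Diameter = 2.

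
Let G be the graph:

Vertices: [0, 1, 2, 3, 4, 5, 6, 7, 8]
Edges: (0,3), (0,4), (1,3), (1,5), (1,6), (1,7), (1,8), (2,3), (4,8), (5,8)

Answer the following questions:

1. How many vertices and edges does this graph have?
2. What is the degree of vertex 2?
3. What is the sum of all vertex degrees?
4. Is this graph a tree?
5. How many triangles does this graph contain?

Count: 9 vertices, 10 edges.
Vertex 2 has neighbors [3], degree = 1.
Handshaking lemma: 2 * 10 = 20.
A tree on 9 vertices has 8 edges. This graph has 10 edges (2 extra). Not a tree.
Number of triangles = 1.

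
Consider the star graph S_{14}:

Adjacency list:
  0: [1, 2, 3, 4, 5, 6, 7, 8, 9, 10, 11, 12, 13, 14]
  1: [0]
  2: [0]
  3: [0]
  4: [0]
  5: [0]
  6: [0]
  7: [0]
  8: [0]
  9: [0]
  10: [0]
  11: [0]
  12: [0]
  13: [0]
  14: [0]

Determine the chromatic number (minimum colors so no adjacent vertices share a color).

S_{14} has one hub adjacent to 14 leaves; leaves are pairwise non-adjacent.
Color the hub 0 and every leaf 1.
Chromatic number = 2.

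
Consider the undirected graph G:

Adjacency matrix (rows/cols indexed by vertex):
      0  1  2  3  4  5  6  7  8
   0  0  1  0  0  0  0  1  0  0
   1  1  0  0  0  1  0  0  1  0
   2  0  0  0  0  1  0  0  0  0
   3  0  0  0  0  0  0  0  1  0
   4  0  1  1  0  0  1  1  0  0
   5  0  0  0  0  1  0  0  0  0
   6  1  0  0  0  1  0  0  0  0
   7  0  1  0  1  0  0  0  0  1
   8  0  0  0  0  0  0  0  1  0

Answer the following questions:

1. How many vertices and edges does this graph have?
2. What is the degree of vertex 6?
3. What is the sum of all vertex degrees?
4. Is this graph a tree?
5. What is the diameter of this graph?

Count: 9 vertices, 9 edges.
Vertex 6 has neighbors [0, 4], degree = 2.
Handshaking lemma: 2 * 9 = 18.
A tree on 9 vertices has 8 edges. This graph has 9 edges (1 extra). Not a tree.
Diameter (longest shortest path) = 4.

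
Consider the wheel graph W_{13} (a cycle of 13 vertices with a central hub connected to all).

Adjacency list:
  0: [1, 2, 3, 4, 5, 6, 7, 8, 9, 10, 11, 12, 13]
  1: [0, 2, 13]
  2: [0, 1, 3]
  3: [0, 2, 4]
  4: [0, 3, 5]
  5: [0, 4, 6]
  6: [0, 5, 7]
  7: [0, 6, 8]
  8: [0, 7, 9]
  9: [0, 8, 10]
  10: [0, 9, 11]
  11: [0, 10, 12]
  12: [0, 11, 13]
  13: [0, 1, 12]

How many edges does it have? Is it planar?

Wheel graph W_{13}: 13 cycle edges + 13 spoke edges = 26 edges.
Total vertices: 14.
The graph is planar.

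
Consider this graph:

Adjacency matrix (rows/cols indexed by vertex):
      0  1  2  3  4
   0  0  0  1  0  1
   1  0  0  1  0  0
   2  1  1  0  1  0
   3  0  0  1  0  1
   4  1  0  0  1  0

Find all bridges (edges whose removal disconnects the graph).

A bridge is an edge whose removal increases the number of connected components.
Bridges found: (1,2)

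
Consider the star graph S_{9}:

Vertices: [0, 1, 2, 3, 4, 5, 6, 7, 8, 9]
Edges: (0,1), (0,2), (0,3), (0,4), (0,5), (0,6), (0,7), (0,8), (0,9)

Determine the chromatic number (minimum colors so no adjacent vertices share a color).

S_{9} has one hub adjacent to 9 leaves; leaves are pairwise non-adjacent.
Color the hub 0 and every leaf 1.
Chromatic number = 2.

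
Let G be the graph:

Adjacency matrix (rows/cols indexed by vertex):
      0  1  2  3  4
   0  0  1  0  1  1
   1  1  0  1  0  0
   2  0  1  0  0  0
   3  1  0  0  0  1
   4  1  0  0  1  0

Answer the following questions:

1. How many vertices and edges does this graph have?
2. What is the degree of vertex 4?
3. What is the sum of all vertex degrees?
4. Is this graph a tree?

Count: 5 vertices, 5 edges.
Vertex 4 has neighbors [0, 3], degree = 2.
Handshaking lemma: 2 * 5 = 10.
A tree on 5 vertices has 4 edges. This graph has 5 edges (1 extra). Not a tree.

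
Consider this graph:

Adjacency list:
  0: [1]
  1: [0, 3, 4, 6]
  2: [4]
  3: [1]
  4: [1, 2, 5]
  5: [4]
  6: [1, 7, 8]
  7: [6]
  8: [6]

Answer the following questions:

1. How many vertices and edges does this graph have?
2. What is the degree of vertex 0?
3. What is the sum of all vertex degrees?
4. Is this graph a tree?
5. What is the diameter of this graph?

Count: 9 vertices, 8 edges.
Vertex 0 has neighbors [1], degree = 1.
Handshaking lemma: 2 * 8 = 16.
A graph is a tree iff it is connected and has exactly n-1 edges. This graph is connected (all 9 vertices in one component) and has 9-1 = 8 edges. It is a tree.
Diameter (longest shortest path) = 4.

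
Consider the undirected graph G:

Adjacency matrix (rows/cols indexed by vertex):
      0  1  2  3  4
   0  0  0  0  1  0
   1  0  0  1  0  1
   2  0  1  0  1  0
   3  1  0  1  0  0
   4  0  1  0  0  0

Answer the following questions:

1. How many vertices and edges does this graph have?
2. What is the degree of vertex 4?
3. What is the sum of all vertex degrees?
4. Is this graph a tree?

Count: 5 vertices, 4 edges.
Vertex 4 has neighbors [1], degree = 1.
Handshaking lemma: 2 * 4 = 8.
A graph is a tree iff it is connected and has exactly n-1 edges. This graph is connected (all 5 vertices in one component) and has 5-1 = 4 edges. It is a tree.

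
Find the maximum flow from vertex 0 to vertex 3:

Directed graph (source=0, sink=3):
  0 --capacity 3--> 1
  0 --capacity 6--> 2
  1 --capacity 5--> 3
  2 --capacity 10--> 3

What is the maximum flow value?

Computing max flow:
  Flow on (0->1): 3/3
  Flow on (0->2): 6/6
  Flow on (1->3): 3/5
  Flow on (2->3): 6/10
Maximum flow = 9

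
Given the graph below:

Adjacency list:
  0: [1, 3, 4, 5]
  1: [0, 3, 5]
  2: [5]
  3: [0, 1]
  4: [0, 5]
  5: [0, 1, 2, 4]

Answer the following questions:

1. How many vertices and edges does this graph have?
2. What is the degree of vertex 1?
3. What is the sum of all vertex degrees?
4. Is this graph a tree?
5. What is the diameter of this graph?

Count: 6 vertices, 8 edges.
Vertex 1 has neighbors [0, 3, 5], degree = 3.
Handshaking lemma: 2 * 8 = 16.
A tree on 6 vertices has 5 edges. This graph has 8 edges (3 extra). Not a tree.
Diameter (longest shortest path) = 3.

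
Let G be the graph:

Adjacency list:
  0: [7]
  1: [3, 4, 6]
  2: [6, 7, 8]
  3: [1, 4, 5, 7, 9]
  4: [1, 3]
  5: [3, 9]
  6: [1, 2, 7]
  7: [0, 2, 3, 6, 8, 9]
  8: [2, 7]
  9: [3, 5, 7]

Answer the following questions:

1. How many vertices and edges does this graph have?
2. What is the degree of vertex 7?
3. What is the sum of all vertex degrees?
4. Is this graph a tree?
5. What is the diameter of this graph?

Count: 10 vertices, 15 edges.
Vertex 7 has neighbors [0, 2, 3, 6, 8, 9], degree = 6.
Handshaking lemma: 2 * 15 = 30.
A tree on 10 vertices has 9 edges. This graph has 15 edges (6 extra). Not a tree.
Diameter (longest shortest path) = 3.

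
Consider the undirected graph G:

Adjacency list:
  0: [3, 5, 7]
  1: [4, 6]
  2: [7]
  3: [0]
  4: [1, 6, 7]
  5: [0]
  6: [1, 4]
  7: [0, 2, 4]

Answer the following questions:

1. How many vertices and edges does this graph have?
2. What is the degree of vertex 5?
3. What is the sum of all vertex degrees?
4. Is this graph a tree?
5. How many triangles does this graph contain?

Count: 8 vertices, 8 edges.
Vertex 5 has neighbors [0], degree = 1.
Handshaking lemma: 2 * 8 = 16.
A tree on 8 vertices has 7 edges. This graph has 8 edges (1 extra). Not a tree.
Number of triangles = 1.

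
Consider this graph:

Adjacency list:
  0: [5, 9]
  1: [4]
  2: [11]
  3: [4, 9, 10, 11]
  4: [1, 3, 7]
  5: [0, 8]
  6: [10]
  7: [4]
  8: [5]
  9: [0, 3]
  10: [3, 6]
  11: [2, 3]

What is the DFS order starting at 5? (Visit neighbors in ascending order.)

DFS from vertex 5 (neighbors processed in ascending order):
Visit order: 5, 0, 9, 3, 4, 1, 7, 10, 6, 11, 2, 8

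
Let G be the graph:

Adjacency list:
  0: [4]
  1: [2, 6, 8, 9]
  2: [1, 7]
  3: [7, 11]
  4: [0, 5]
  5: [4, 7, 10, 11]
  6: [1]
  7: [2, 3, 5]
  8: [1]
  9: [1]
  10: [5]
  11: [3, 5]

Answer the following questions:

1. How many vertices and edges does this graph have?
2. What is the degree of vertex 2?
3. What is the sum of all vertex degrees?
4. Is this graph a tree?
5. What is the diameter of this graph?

Count: 12 vertices, 12 edges.
Vertex 2 has neighbors [1, 7], degree = 2.
Handshaking lemma: 2 * 12 = 24.
A tree on 12 vertices has 11 edges. This graph has 12 edges (1 extra). Not a tree.
Diameter (longest shortest path) = 6.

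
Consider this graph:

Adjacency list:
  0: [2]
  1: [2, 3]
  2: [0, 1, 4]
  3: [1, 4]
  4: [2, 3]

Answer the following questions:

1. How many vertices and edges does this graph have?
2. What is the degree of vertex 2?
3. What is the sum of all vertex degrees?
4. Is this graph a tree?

Count: 5 vertices, 5 edges.
Vertex 2 has neighbors [0, 1, 4], degree = 3.
Handshaking lemma: 2 * 5 = 10.
A tree on 5 vertices has 4 edges. This graph has 5 edges (1 extra). Not a tree.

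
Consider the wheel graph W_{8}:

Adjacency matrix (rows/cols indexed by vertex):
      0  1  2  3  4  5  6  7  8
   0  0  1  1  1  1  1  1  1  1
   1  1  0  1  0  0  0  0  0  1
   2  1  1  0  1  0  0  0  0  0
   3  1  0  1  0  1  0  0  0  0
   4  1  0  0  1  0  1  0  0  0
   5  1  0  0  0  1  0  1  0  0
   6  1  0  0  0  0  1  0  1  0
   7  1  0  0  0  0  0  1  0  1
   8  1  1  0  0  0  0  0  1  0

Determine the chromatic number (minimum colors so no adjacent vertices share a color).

W_{8} = C_{8} plus a hub adjacent to every cycle vertex.
The outer cycle needs 2 colors (even cycle); the hub is adjacent to all of them so needs a fresh color.
Chromatic number = 2 + 1 = 3.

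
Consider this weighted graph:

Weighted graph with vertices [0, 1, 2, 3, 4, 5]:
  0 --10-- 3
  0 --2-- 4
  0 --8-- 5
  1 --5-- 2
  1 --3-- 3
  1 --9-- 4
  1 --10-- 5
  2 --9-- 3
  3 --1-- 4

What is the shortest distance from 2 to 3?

Using Dijkstra's algorithm from vertex 2:
Shortest path: 2 -> 1 -> 3
Total weight: 5 + 3 = 8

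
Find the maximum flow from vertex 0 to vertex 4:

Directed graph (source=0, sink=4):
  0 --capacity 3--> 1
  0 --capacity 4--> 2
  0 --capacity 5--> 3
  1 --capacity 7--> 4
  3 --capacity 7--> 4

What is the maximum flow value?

Computing max flow:
  Flow on (0->1): 3/3
  Flow on (0->3): 5/5
  Flow on (1->4): 3/7
  Flow on (3->4): 5/7
Maximum flow = 8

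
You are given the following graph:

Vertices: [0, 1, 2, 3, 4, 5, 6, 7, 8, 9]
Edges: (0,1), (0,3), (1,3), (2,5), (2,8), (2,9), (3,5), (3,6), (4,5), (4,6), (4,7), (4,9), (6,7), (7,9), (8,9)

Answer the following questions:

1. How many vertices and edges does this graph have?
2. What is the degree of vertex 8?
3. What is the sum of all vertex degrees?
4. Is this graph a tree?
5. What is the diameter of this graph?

Count: 10 vertices, 15 edges.
Vertex 8 has neighbors [2, 9], degree = 2.
Handshaking lemma: 2 * 15 = 30.
A tree on 10 vertices has 9 edges. This graph has 15 edges (6 extra). Not a tree.
Diameter (longest shortest path) = 4.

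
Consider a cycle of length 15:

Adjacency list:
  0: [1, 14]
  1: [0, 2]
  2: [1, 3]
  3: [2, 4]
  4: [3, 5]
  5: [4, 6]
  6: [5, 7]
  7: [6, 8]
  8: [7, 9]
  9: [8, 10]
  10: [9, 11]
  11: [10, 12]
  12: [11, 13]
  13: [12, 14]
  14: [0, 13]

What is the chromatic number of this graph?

This is an odd cycle (C_15). Odd cycles are not bipartite (any 2-coloring forces two adjacent vertices to match), and 3 colors suffice.
Chromatic number = 3.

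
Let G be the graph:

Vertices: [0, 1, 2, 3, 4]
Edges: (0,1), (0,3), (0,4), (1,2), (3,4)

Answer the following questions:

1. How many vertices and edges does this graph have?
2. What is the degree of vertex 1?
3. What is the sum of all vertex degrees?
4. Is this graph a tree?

Count: 5 vertices, 5 edges.
Vertex 1 has neighbors [0, 2], degree = 2.
Handshaking lemma: 2 * 5 = 10.
A tree on 5 vertices has 4 edges. This graph has 5 edges (1 extra). Not a tree.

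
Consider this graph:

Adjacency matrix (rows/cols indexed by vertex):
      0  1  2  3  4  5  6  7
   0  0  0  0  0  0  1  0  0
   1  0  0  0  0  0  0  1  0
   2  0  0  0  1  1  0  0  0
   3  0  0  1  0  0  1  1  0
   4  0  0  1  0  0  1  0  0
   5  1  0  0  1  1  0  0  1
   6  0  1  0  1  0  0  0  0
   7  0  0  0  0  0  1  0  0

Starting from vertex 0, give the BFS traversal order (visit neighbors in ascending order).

BFS from vertex 0 (neighbors processed in ascending order):
Visit order: 0, 5, 3, 4, 7, 2, 6, 1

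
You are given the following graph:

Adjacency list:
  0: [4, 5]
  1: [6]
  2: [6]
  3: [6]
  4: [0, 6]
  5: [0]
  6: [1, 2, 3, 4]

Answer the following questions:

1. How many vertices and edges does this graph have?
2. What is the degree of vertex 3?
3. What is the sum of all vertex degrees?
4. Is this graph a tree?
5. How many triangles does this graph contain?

Count: 7 vertices, 6 edges.
Vertex 3 has neighbors [6], degree = 1.
Handshaking lemma: 2 * 6 = 12.
A graph is a tree iff it is connected and has exactly n-1 edges. This graph is connected (all 7 vertices in one component) and has 7-1 = 6 edges. It is a tree.
Number of triangles = 0.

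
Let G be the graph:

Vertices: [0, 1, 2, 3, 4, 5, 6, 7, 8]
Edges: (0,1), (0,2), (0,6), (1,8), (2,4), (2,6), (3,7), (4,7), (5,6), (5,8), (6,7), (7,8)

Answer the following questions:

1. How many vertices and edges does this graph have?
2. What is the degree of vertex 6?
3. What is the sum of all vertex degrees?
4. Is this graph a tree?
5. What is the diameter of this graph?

Count: 9 vertices, 12 edges.
Vertex 6 has neighbors [0, 2, 5, 7], degree = 4.
Handshaking lemma: 2 * 12 = 24.
A tree on 9 vertices has 8 edges. This graph has 12 edges (4 extra). Not a tree.
Diameter (longest shortest path) = 3.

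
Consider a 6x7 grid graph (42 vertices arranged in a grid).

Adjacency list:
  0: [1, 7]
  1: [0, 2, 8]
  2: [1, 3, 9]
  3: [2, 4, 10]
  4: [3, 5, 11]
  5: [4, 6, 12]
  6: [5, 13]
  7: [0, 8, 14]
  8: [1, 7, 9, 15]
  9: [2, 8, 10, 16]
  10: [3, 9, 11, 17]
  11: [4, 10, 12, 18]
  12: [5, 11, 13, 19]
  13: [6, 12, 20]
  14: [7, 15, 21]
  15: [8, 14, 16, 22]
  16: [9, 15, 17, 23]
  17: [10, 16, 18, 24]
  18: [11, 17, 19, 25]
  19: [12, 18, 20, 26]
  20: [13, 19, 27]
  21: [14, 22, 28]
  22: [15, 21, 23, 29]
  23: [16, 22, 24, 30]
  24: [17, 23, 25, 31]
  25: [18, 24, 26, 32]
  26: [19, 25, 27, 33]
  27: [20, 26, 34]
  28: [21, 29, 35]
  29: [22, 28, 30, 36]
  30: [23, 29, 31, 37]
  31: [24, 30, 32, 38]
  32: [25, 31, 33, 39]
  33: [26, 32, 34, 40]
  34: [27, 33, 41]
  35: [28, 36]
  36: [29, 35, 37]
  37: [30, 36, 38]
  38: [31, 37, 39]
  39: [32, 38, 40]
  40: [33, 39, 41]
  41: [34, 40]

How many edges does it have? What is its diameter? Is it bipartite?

A 6x7 grid has 35 vertical edges and 36 horizontal edges.
Total edges = 35 + 36 = 71.
Diameter = (6-1) + (7-1) = 11 (corner to opposite corner).
Grid graphs are bipartite (checkerboard coloring).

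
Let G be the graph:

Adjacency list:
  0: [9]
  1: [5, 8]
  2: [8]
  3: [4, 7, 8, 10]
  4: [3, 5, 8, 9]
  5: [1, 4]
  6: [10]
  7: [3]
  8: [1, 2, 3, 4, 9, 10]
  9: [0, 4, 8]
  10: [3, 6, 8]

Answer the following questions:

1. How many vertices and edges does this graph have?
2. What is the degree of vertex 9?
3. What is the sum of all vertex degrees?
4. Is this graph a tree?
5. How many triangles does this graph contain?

Count: 11 vertices, 14 edges.
Vertex 9 has neighbors [0, 4, 8], degree = 3.
Handshaking lemma: 2 * 14 = 28.
A tree on 11 vertices has 10 edges. This graph has 14 edges (4 extra). Not a tree.
Number of triangles = 3.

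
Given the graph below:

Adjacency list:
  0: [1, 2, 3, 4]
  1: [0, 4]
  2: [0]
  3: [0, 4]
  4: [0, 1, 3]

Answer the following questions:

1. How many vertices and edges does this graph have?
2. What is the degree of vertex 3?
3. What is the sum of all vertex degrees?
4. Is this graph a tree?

Count: 5 vertices, 6 edges.
Vertex 3 has neighbors [0, 4], degree = 2.
Handshaking lemma: 2 * 6 = 12.
A tree on 5 vertices has 4 edges. This graph has 6 edges (2 extra). Not a tree.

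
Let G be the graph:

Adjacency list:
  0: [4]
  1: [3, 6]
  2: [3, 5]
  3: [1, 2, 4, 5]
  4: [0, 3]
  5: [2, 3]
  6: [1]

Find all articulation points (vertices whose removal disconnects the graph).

An articulation point is a vertex whose removal disconnects the graph.
Articulation points: [1, 3, 4]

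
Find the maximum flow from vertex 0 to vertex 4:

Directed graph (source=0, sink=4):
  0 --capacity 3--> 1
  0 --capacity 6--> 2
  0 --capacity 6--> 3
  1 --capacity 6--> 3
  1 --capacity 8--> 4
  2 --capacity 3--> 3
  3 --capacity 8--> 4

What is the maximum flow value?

Computing max flow:
  Flow on (0->1): 3/3
  Flow on (0->2): 3/6
  Flow on (0->3): 5/6
  Flow on (1->4): 3/8
  Flow on (2->3): 3/3
  Flow on (3->4): 8/8
Maximum flow = 11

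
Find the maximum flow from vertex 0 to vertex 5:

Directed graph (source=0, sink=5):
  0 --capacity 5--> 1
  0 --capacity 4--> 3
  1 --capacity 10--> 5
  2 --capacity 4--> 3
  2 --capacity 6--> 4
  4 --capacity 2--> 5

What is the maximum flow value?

Computing max flow:
  Flow on (0->1): 5/5
  Flow on (1->5): 5/10
Maximum flow = 5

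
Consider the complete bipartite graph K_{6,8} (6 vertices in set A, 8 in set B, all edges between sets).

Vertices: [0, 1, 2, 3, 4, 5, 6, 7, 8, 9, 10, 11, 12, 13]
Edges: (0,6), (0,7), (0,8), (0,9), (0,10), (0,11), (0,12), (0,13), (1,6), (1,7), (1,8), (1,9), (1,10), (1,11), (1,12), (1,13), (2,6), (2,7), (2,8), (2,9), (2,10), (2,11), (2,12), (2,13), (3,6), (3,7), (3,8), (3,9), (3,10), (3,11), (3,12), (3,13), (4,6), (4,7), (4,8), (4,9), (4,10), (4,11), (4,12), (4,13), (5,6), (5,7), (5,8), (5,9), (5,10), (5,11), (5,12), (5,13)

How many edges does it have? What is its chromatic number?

K_{6,8} has 6 * 8 = 48 edges.
Bipartite graphs have chromatic number 2 (color each partition differently).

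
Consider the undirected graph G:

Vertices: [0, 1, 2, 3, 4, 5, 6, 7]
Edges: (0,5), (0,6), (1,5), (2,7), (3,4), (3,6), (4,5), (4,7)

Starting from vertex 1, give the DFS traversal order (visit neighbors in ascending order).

DFS from vertex 1 (neighbors processed in ascending order):
Visit order: 1, 5, 0, 6, 3, 4, 7, 2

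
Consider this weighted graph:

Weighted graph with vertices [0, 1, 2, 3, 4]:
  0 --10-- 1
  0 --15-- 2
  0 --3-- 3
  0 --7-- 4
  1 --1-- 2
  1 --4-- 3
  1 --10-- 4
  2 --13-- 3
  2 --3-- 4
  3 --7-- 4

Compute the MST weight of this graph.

Applying Kruskal's algorithm (sort edges by weight, add if no cycle):
  Add (1,2) w=1
  Add (0,3) w=3
  Add (2,4) w=3
  Add (1,3) w=4
  Skip (0,4) w=7 (creates cycle)
  Skip (3,4) w=7 (creates cycle)
  Skip (0,1) w=10 (creates cycle)
  Skip (1,4) w=10 (creates cycle)
  Skip (2,3) w=13 (creates cycle)
  Skip (0,2) w=15 (creates cycle)
MST weight = 11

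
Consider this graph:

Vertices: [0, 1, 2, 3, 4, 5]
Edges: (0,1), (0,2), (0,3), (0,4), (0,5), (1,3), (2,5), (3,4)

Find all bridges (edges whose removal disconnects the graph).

No bridges found. The graph is 2-edge-connected (no single edge removal disconnects it).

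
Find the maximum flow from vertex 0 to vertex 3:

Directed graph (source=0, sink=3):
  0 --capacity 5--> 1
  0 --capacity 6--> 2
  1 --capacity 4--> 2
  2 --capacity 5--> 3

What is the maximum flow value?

Computing max flow:
  Flow on (0->1): 4/5
  Flow on (0->2): 1/6
  Flow on (1->2): 4/4
  Flow on (2->3): 5/5
Maximum flow = 5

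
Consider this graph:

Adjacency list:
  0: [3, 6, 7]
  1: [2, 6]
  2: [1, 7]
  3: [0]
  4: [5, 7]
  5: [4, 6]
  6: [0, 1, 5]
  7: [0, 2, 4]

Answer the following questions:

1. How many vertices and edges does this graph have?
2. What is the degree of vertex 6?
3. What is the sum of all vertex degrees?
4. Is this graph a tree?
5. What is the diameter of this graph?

Count: 8 vertices, 9 edges.
Vertex 6 has neighbors [0, 1, 5], degree = 3.
Handshaking lemma: 2 * 9 = 18.
A tree on 8 vertices has 7 edges. This graph has 9 edges (2 extra). Not a tree.
Diameter (longest shortest path) = 3.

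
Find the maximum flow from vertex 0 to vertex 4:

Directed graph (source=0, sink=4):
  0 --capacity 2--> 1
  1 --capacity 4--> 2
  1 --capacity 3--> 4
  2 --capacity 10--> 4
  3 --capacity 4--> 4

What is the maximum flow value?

Computing max flow:
  Flow on (0->1): 2/2
  Flow on (1->4): 2/3
Maximum flow = 2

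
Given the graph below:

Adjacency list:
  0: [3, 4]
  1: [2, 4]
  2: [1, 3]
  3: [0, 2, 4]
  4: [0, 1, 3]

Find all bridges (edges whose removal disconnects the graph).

No bridges found. The graph is 2-edge-connected (no single edge removal disconnects it).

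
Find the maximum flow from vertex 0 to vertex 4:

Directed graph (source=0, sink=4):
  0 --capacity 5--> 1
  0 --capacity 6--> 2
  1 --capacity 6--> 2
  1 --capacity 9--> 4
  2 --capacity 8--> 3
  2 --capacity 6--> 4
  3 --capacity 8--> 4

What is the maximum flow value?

Computing max flow:
  Flow on (0->1): 5/5
  Flow on (0->2): 6/6
  Flow on (1->4): 5/9
  Flow on (2->4): 6/6
Maximum flow = 11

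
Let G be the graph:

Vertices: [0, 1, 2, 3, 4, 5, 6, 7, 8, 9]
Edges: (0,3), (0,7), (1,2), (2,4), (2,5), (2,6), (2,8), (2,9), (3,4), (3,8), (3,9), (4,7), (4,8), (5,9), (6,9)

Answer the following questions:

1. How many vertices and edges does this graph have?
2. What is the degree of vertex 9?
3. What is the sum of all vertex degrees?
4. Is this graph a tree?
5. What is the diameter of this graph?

Count: 10 vertices, 15 edges.
Vertex 9 has neighbors [2, 3, 5, 6], degree = 4.
Handshaking lemma: 2 * 15 = 30.
A tree on 10 vertices has 9 edges. This graph has 15 edges (6 extra). Not a tree.
Diameter (longest shortest path) = 4.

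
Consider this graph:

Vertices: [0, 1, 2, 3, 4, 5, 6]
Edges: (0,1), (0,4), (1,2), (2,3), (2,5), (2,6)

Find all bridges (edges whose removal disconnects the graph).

A bridge is an edge whose removal increases the number of connected components.
Bridges found: (0,1), (0,4), (1,2), (2,3), (2,5), (2,6)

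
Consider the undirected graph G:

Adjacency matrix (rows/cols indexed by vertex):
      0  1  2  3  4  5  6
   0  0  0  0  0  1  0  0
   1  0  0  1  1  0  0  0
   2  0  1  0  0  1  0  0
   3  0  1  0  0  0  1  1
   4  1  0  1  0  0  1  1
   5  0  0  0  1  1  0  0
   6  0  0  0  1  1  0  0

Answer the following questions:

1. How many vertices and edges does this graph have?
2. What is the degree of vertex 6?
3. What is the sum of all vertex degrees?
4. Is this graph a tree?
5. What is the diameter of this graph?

Count: 7 vertices, 8 edges.
Vertex 6 has neighbors [3, 4], degree = 2.
Handshaking lemma: 2 * 8 = 16.
A tree on 7 vertices has 6 edges. This graph has 8 edges (2 extra). Not a tree.
Diameter (longest shortest path) = 3.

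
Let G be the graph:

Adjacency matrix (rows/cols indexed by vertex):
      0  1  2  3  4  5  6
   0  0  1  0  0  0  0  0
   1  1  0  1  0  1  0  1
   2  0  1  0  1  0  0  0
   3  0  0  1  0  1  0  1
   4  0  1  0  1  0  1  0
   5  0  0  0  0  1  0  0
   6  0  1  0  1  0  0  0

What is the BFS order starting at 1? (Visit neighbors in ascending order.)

BFS from vertex 1 (neighbors processed in ascending order):
Visit order: 1, 0, 2, 4, 6, 3, 5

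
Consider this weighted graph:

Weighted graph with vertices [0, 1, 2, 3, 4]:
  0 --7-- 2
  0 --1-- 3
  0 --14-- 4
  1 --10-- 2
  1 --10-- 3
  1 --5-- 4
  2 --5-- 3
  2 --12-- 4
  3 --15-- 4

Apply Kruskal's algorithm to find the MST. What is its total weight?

Applying Kruskal's algorithm (sort edges by weight, add if no cycle):
  Add (0,3) w=1
  Add (1,4) w=5
  Add (2,3) w=5
  Skip (0,2) w=7 (creates cycle)
  Add (1,2) w=10
  Skip (1,3) w=10 (creates cycle)
  Skip (2,4) w=12 (creates cycle)
  Skip (0,4) w=14 (creates cycle)
  Skip (3,4) w=15 (creates cycle)
MST weight = 21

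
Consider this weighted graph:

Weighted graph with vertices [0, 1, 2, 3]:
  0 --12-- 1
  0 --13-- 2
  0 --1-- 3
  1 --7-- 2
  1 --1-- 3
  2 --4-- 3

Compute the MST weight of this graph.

Applying Kruskal's algorithm (sort edges by weight, add if no cycle):
  Add (0,3) w=1
  Add (1,3) w=1
  Add (2,3) w=4
  Skip (1,2) w=7 (creates cycle)
  Skip (0,1) w=12 (creates cycle)
  Skip (0,2) w=13 (creates cycle)
MST weight = 6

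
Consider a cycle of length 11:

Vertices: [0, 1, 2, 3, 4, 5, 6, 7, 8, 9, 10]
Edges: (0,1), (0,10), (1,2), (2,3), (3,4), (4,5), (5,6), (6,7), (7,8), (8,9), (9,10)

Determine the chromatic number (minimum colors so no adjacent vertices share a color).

This is an odd cycle (C_11). Odd cycles are not bipartite (any 2-coloring forces two adjacent vertices to match), and 3 colors suffice.
Chromatic number = 3.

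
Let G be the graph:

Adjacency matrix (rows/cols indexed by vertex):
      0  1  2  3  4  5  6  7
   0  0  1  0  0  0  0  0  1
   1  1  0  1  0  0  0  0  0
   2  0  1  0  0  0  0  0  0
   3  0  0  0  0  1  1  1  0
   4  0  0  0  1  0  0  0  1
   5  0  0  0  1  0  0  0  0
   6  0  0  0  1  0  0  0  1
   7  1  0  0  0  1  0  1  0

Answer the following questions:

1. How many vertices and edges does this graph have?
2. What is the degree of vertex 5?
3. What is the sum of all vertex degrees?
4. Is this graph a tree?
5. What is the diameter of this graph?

Count: 8 vertices, 8 edges.
Vertex 5 has neighbors [3], degree = 1.
Handshaking lemma: 2 * 8 = 16.
A tree on 8 vertices has 7 edges. This graph has 8 edges (1 extra). Not a tree.
Diameter (longest shortest path) = 6.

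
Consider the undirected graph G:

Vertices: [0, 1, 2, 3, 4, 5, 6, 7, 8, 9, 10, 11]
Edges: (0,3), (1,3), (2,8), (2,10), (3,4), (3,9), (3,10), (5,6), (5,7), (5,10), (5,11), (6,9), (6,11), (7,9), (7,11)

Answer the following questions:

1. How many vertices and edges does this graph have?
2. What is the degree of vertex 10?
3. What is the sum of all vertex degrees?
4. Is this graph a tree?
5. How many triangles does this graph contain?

Count: 12 vertices, 15 edges.
Vertex 10 has neighbors [2, 3, 5], degree = 3.
Handshaking lemma: 2 * 15 = 30.
A tree on 12 vertices has 11 edges. This graph has 15 edges (4 extra). Not a tree.
Number of triangles = 2.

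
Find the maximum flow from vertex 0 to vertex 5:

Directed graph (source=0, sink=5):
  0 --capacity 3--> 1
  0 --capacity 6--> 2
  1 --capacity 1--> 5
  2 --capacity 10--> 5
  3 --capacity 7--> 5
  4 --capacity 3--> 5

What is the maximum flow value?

Computing max flow:
  Flow on (0->1): 1/3
  Flow on (0->2): 6/6
  Flow on (1->5): 1/1
  Flow on (2->5): 6/10
Maximum flow = 7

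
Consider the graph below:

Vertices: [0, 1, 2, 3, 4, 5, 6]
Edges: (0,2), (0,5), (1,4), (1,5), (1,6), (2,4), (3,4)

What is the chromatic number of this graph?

The graph has a maximum clique of size 2 (lower bound on chromatic number).
A valid 3-coloring: {0: 0, 1: 0, 2: 2, 3: 0, 4: 1, 5: 1, 6: 1}.
No proper 2-coloring exists (verified by exhaustive search).
Chromatic number = 3.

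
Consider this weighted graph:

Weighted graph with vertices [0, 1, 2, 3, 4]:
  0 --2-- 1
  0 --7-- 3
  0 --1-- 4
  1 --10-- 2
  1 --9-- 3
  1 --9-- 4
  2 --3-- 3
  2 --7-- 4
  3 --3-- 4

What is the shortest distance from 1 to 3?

Using Dijkstra's algorithm from vertex 1:
Shortest path: 1 -> 0 -> 4 -> 3
Total weight: 2 + 1 + 3 = 6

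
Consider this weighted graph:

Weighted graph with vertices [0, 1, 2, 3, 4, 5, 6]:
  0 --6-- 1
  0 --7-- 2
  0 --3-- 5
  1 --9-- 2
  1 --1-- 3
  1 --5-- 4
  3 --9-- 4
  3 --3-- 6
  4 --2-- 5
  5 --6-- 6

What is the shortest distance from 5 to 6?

Using Dijkstra's algorithm from vertex 5:
Shortest path: 5 -> 6
Total weight: 6 = 6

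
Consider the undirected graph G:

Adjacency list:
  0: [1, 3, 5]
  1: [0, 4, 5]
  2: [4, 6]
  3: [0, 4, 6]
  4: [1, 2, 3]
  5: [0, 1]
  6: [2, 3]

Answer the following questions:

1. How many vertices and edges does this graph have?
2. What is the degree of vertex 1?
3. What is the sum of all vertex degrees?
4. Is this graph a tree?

Count: 7 vertices, 9 edges.
Vertex 1 has neighbors [0, 4, 5], degree = 3.
Handshaking lemma: 2 * 9 = 18.
A tree on 7 vertices has 6 edges. This graph has 9 edges (3 extra). Not a tree.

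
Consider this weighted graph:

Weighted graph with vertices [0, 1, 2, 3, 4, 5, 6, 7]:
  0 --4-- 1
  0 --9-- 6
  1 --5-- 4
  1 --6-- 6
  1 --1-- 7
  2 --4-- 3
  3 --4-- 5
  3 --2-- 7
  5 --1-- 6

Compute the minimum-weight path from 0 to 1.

Using Dijkstra's algorithm from vertex 0:
Shortest path: 0 -> 1
Total weight: 4 = 4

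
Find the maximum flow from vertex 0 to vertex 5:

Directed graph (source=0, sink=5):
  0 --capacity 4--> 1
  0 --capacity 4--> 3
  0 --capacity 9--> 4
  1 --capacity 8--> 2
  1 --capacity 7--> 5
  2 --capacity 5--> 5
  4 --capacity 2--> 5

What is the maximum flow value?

Computing max flow:
  Flow on (0->1): 4/4
  Flow on (0->4): 2/9
  Flow on (1->5): 4/7
  Flow on (4->5): 2/2
Maximum flow = 6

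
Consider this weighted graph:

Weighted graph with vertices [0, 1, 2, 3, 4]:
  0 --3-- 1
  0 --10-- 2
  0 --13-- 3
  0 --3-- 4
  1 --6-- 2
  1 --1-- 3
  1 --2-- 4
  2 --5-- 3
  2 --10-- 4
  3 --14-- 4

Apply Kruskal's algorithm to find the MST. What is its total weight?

Applying Kruskal's algorithm (sort edges by weight, add if no cycle):
  Add (1,3) w=1
  Add (1,4) w=2
  Add (0,4) w=3
  Skip (0,1) w=3 (creates cycle)
  Add (2,3) w=5
  Skip (1,2) w=6 (creates cycle)
  Skip (0,2) w=10 (creates cycle)
  Skip (2,4) w=10 (creates cycle)
  Skip (0,3) w=13 (creates cycle)
  Skip (3,4) w=14 (creates cycle)
MST weight = 11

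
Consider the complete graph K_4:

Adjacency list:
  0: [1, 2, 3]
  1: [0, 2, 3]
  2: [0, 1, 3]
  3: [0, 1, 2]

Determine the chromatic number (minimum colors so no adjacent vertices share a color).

In K_4, every vertex is adjacent to every other vertex.
Each vertex needs a unique color.
Chromatic number = 4.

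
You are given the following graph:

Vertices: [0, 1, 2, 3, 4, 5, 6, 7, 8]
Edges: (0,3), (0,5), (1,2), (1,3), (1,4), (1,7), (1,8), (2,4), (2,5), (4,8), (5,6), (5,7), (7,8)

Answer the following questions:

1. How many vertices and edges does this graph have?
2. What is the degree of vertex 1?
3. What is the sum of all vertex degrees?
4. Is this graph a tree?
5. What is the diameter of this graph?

Count: 9 vertices, 13 edges.
Vertex 1 has neighbors [2, 3, 4, 7, 8], degree = 5.
Handshaking lemma: 2 * 13 = 26.
A tree on 9 vertices has 8 edges. This graph has 13 edges (5 extra). Not a tree.
Diameter (longest shortest path) = 3.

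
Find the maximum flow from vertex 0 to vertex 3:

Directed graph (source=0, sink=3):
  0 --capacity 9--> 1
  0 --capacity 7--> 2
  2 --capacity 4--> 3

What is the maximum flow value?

Computing max flow:
  Flow on (0->2): 4/7
  Flow on (2->3): 4/4
Maximum flow = 4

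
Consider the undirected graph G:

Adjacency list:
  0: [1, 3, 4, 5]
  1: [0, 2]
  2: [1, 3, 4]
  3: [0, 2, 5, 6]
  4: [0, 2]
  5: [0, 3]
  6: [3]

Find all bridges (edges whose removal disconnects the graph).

A bridge is an edge whose removal increases the number of connected components.
Bridges found: (3,6)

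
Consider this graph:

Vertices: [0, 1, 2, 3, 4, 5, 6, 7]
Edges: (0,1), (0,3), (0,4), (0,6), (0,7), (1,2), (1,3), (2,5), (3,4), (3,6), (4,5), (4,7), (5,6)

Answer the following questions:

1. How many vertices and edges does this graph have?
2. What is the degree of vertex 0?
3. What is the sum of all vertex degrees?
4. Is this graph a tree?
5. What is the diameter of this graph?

Count: 8 vertices, 13 edges.
Vertex 0 has neighbors [1, 3, 4, 6, 7], degree = 5.
Handshaking lemma: 2 * 13 = 26.
A tree on 8 vertices has 7 edges. This graph has 13 edges (6 extra). Not a tree.
Diameter (longest shortest path) = 3.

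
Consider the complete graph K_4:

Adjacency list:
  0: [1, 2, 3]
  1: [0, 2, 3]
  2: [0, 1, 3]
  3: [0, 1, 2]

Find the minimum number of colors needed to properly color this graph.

In K_4, every vertex is adjacent to every other vertex.
Each vertex needs a unique color.
Chromatic number = 4.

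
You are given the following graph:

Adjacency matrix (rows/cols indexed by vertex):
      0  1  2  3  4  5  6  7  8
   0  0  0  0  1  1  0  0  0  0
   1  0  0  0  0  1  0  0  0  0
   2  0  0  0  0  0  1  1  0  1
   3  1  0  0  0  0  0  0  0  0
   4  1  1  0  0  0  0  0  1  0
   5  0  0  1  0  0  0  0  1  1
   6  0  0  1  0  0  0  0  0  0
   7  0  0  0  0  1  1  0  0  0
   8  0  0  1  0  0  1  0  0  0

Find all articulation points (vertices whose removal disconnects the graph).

An articulation point is a vertex whose removal disconnects the graph.
Articulation points: [0, 2, 4, 5, 7]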